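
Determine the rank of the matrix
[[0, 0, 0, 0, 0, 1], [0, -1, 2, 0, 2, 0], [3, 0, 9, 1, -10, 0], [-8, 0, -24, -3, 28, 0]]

ρ1 <-> ρ3
  [  3   0    9   1  -10  0 ]
  [  0  -1    2   0    2  0 ]
  [  0   0    0   0    0  1 ]
  [ -8   0  -24  -3   28  0 ]
ρ1 ← 1/3·ρ1
  [  1   0    3  1/3  -10/3  0 ]
  [  0  -1    2    0      2  0 ]
  [  0   0    0    0      0  1 ]
  [ -8   0  -24   -3     28  0 ]
ρ4 ← ρ4 + 8·ρ1
  [ 1   0  3   1/3  -10/3  0 ]
  [ 0  -1  2     0      2  0 ]
  [ 0   0  0     0      0  1 ]
  [ 0   0  0  -1/3    4/3  0 ]
ρ2 ← -1·ρ2
  [ 1  0   3   1/3  -10/3  0 ]
  [ 0  1  -2     0     -2  0 ]
  [ 0  0   0     0      0  1 ]
  [ 0  0   0  -1/3    4/3  0 ]
ρ3 <-> ρ4
  [ 1  0   3   1/3  -10/3  0 ]
  [ 0  1  -2     0     -2  0 ]
  [ 0  0   0  -1/3    4/3  0 ]
  [ 0  0   0     0      0  1 ]
ρ3 ← -3·ρ3
  [ 1  0   3  1/3  -10/3  0 ]
  [ 0  1  -2    0     -2  0 ]
  [ 0  0   0    1     -4  0 ]
  [ 0  0   0    0      0  1 ]
ρ1 ← ρ1 − 1/3·ρ3
  [ 1  0   3  0  -2  0 ]
  [ 0  1  -2  0  -2  0 ]
  [ 0  0   0  1  -4  0 ]
  [ 0  0   0  0   0  1 ]
The reduced form has 4 nonzero rows.

rank = 4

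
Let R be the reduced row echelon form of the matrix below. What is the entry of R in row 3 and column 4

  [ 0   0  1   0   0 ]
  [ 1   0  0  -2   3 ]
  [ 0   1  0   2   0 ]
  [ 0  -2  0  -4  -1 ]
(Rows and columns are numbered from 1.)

0

R1 <=> R2
R2 <=> R3
R4 → R4 + 2·R2
R4 → -1·R4
R1 → R1 − 3·R4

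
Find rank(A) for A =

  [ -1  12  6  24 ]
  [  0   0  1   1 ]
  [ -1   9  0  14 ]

ρ1 ← -1·ρ1
  [  1  -12  -6  -24 ]
  [  0    0   1    1 ]
  [ -1    9   0   14 ]
ρ3 ← ρ3 + ρ1
  [ 1  -12  -6  -24 ]
  [ 0    0   1    1 ]
  [ 0   -3  -6  -10 ]
ρ2 <=> ρ3
  [ 1  -12  -6  -24 ]
  [ 0   -3  -6  -10 ]
  [ 0    0   1    1 ]
ρ2 ← -1/3·ρ2
  [ 1  -12  -6   -24 ]
  [ 0    1   2  10/3 ]
  [ 0    0   1     1 ]
ρ2 ← ρ2 − 2·ρ3
  [ 1  -12  -6  -24 ]
  [ 0    1   0  4/3 ]
  [ 0    0   1    1 ]
ρ1 ← ρ1 + 6·ρ3
  [ 1  -12  0  -18 ]
  [ 0    1  0  4/3 ]
  [ 0    0  1    1 ]
ρ1 ← ρ1 + 12·ρ2
  [ 1  0  0   -2 ]
  [ 0  1  0  4/3 ]
  [ 0  0  1    1 ]
The reduced form has 3 nonzero rows.

rank = 3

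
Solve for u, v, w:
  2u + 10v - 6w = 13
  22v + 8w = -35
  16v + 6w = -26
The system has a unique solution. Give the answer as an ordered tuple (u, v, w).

Form the augmented matrix and row-reduce:
  [ 2  10  -6  |   13 ]
  [ 0  22   8  |  -35 ]
  [ 0  16   6  |  -26 ]
r1 ← 1/2·r1
  [ 1   5  -3  |  13/2 ]
  [ 0  22   8  |   -35 ]
  [ 0  16   6  |   -26 ]
r2 ← 1/22·r2
  [ 1   5    -3  |    13/2 ]
  [ 0   1  4/11  |  -35/22 ]
  [ 0  16     6  |     -26 ]
r3 ← r3 − 16·r2
  [ 1  5    -3  |    13/2 ]
  [ 0  1  4/11  |  -35/22 ]
  [ 0  0  2/11  |   -6/11 ]
r3 ← 11/2·r3
  [ 1  5    -3  |    13/2 ]
  [ 0  1  4/11  |  -35/22 ]
  [ 0  0     1  |      -3 ]
r2 ← r2 − 4/11·r3
  [ 1  5  -3  |  13/2 ]
  [ 0  1   0  |  -1/2 ]
  [ 0  0   1  |    -3 ]
r1 ← r1 + 3·r3
  [ 1  5  0  |  -5/2 ]
  [ 0  1  0  |  -1/2 ]
  [ 0  0  1  |    -3 ]
r1 ← r1 − 5·r2
  [ 1  0  0  |     0 ]
  [ 0  1  0  |  -1/2 ]
  [ 0  0  1  |    -3 ]
Reading off the last column: u = 0, v = -1/2, w = -3.

(0, -1/2, -3)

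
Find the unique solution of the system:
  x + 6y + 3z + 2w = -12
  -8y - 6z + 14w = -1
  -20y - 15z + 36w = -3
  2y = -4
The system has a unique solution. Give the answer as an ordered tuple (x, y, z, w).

(-4, -2, 5/3, -1/2)

Form the augmented matrix and row-reduce:
  [ 1    6    3   2  |  -12 ]
  [ 0   -8   -6  14  |   -1 ]
  [ 0  -20  -15  36  |   -3 ]
  [ 0    2    0   0  |   -4 ]
R2 ← -1/8·R2
  [ 1    6    3     2  |  -12 ]
  [ 0    1  3/4  -7/4  |  1/8 ]
  [ 0  -20  -15    36  |   -3 ]
  [ 0    2    0     0  |   -4 ]
R3 ← R3 + 20·R2
  [ 1  6    3     2  |   -12 ]
  [ 0  1  3/4  -7/4  |   1/8 ]
  [ 0  0    0     1  |  -1/2 ]
  [ 0  2    0     0  |    -4 ]
R4 ← R4 − 2·R2
  [ 1  6     3     2  |    -12 ]
  [ 0  1   3/4  -7/4  |    1/8 ]
  [ 0  0     0     1  |   -1/2 ]
  [ 0  0  -3/2   7/2  |  -17/4 ]
R3 ↔ R4
  [ 1  6     3     2  |    -12 ]
  [ 0  1   3/4  -7/4  |    1/8 ]
  [ 0  0  -3/2   7/2  |  -17/4 ]
  [ 0  0     0     1  |   -1/2 ]
R3 ← -2/3·R3
  [ 1  6    3     2  |   -12 ]
  [ 0  1  3/4  -7/4  |   1/8 ]
  [ 0  0    1  -7/3  |  17/6 ]
  [ 0  0    0     1  |  -1/2 ]
R3 ← R3 + 7/3·R4
  [ 1  6    3     2  |   -12 ]
  [ 0  1  3/4  -7/4  |   1/8 ]
  [ 0  0    1     0  |   5/3 ]
  [ 0  0    0     1  |  -1/2 ]
R2 ← R2 + 7/4·R4
  [ 1  6    3  2  |   -12 ]
  [ 0  1  3/4  0  |  -3/4 ]
  [ 0  0    1  0  |   5/3 ]
  [ 0  0    0  1  |  -1/2 ]
R1 ← R1 − 2·R4
  [ 1  6    3  0  |   -11 ]
  [ 0  1  3/4  0  |  -3/4 ]
  [ 0  0    1  0  |   5/3 ]
  [ 0  0    0  1  |  -1/2 ]
R2 ← R2 − 3/4·R3
  [ 1  6  3  0  |   -11 ]
  [ 0  1  0  0  |    -2 ]
  [ 0  0  1  0  |   5/3 ]
  [ 0  0  0  1  |  -1/2 ]
R1 ← R1 − 3·R3
  [ 1  6  0  0  |   -16 ]
  [ 0  1  0  0  |    -2 ]
  [ 0  0  1  0  |   5/3 ]
  [ 0  0  0  1  |  -1/2 ]
R1 ← R1 − 6·R2
  [ 1  0  0  0  |    -4 ]
  [ 0  1  0  0  |    -2 ]
  [ 0  0  1  0  |   5/3 ]
  [ 0  0  0  1  |  -1/2 ]
Reading off the last column: x = -4, y = -2, z = 5/3, w = -1/2.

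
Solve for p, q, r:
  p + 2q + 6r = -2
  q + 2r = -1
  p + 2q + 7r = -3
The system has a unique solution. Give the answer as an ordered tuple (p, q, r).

Form the augmented matrix and row-reduce:
  [ 1  2  6  |  -2 ]
  [ 0  1  2  |  -1 ]
  [ 1  2  7  |  -3 ]
R3 ← R3 − R1
  [ 1  2  6  |  -2 ]
  [ 0  1  2  |  -1 ]
  [ 0  0  1  |  -1 ]
R2 ← R2 − 2·R3
  [ 1  2  6  |  -2 ]
  [ 0  1  0  |   1 ]
  [ 0  0  1  |  -1 ]
R1 ← R1 − 6·R3
  [ 1  2  0  |   4 ]
  [ 0  1  0  |   1 ]
  [ 0  0  1  |  -1 ]
R1 ← R1 − 2·R2
  [ 1  0  0  |   2 ]
  [ 0  1  0  |   1 ]
  [ 0  0  1  |  -1 ]
Reading off the last column: p = 2, q = 1, r = -1.

(2, 1, -1)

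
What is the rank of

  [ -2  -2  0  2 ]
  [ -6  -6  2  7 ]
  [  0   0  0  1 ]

rank = 3

R1 → -1/2·R1
  [  1   1  0  -1 ]
  [ -6  -6  2   7 ]
  [  0   0  0   1 ]
R2 → R2 + 6·R1
  [ 1  1  0  -1 ]
  [ 0  0  2   1 ]
  [ 0  0  0   1 ]
R2 → 1/2·R2
  [ 1  1  0   -1 ]
  [ 0  0  1  1/2 ]
  [ 0  0  0    1 ]
R2 → R2 − 1/2·R3
  [ 1  1  0  -1 ]
  [ 0  0  1   0 ]
  [ 0  0  0   1 ]
R1 → R1 + R3
  [ 1  1  0  0 ]
  [ 0  0  1  0 ]
  [ 0  0  0  1 ]
The reduced form has 3 nonzero rows.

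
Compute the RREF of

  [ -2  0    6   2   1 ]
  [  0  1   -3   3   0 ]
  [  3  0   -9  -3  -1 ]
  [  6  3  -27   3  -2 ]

ρ1 ← -1/2·ρ1
  [ 1  0   -3  -1  -1/2 ]
  [ 0  1   -3   3     0 ]
  [ 3  0   -9  -3    -1 ]
  [ 6  3  -27   3    -2 ]
ρ3 ← ρ3 − 3·ρ1
  [ 1  0   -3  -1  -1/2 ]
  [ 0  1   -3   3     0 ]
  [ 0  0    0   0   1/2 ]
  [ 6  3  -27   3    -2 ]
ρ4 ← ρ4 − 6·ρ1
  [ 1  0  -3  -1  -1/2 ]
  [ 0  1  -3   3     0 ]
  [ 0  0   0   0   1/2 ]
  [ 0  3  -9   9     1 ]
ρ4 ← ρ4 − 3·ρ2
  [ 1  0  -3  -1  -1/2 ]
  [ 0  1  -3   3     0 ]
  [ 0  0   0   0   1/2 ]
  [ 0  0   0   0     1 ]
ρ3 ← 2·ρ3
  [ 1  0  -3  -1  -1/2 ]
  [ 0  1  -3   3     0 ]
  [ 0  0   0   0     1 ]
  [ 0  0   0   0     1 ]
ρ4 ← ρ4 − ρ3
  [ 1  0  -3  -1  -1/2 ]
  [ 0  1  -3   3     0 ]
  [ 0  0   0   0     1 ]
  [ 0  0   0   0     0 ]
ρ1 ← ρ1 + 1/2·ρ3
  [ 1  0  -3  -1  0 ]
  [ 0  1  -3   3  0 ]
  [ 0  0   0   0  1 ]
  [ 0  0   0   0  0 ]

[[1, 0, -3, -1, 0], [0, 1, -3, 3, 0], [0, 0, 0, 0, 1], [0, 0, 0, 0, 0]]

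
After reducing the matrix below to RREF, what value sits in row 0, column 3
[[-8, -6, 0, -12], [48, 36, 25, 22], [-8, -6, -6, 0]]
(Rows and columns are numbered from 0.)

3/2

R1 ← -1/8·R1
  [  1  3/4   0  3/2 ]
  [ 48   36  25   22 ]
  [ -8   -6  -6    0 ]
R2 ← R2 − 48·R1
  [  1  3/4   0  3/2 ]
  [  0    0  25  -50 ]
  [ -8   -6  -6    0 ]
R3 ← R3 + 8·R1
  [ 1  3/4   0  3/2 ]
  [ 0    0  25  -50 ]
  [ 0    0  -6   12 ]
R2 ← 1/25·R2
  [ 1  3/4   0  3/2 ]
  [ 0    0   1   -2 ]
  [ 0    0  -6   12 ]
R3 ← R3 + 6·R2
  [ 1  3/4  0  3/2 ]
  [ 0    0  1   -2 ]
  [ 0    0  0    0 ]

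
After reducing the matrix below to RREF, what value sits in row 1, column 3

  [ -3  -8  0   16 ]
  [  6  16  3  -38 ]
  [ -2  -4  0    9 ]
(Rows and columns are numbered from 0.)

R1 -> -1/3·R1
  [  1  8/3  0  -16/3 ]
  [  6   16  3    -38 ]
  [ -2   -4  0      9 ]
R2 -> R2 − 6·R1
  [  1  8/3  0  -16/3 ]
  [  0    0  3     -6 ]
  [ -2   -4  0      9 ]
R3 -> R3 + 2·R1
  [ 1  8/3  0  -16/3 ]
  [ 0    0  3     -6 ]
  [ 0  4/3  0   -5/3 ]
R2 ↔ R3
  [ 1  8/3  0  -16/3 ]
  [ 0  4/3  0   -5/3 ]
  [ 0    0  3     -6 ]
R2 -> 3/4·R2
  [ 1  8/3  0  -16/3 ]
  [ 0    1  0   -5/4 ]
  [ 0    0  3     -6 ]
R3 -> 1/3·R3
  [ 1  8/3  0  -16/3 ]
  [ 0    1  0   -5/4 ]
  [ 0    0  1     -2 ]
R1 -> R1 − 8/3·R2
  [ 1  0  0    -2 ]
  [ 0  1  0  -5/4 ]
  [ 0  0  1    -2 ]

-5/4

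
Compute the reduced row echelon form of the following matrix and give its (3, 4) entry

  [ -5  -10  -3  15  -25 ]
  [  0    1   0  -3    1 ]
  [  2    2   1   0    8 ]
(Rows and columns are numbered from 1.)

0

R1 := -1/5·R1
  [ 1  2  3/5  -3  5 ]
  [ 0  1    0  -3  1 ]
  [ 2  2    1   0  8 ]
R3 := R3 − 2·R1
  [ 1   2   3/5  -3   5 ]
  [ 0   1     0  -3   1 ]
  [ 0  -2  -1/5   6  -2 ]
R3 := R3 + 2·R2
  [ 1  2   3/5  -3  5 ]
  [ 0  1     0  -3  1 ]
  [ 0  0  -1/5   0  0 ]
R3 := -5·R3
  [ 1  2  3/5  -3  5 ]
  [ 0  1    0  -3  1 ]
  [ 0  0    1   0  0 ]
R1 := R1 − 3/5·R3
  [ 1  2  0  -3  5 ]
  [ 0  1  0  -3  1 ]
  [ 0  0  1   0  0 ]
R1 := R1 − 2·R2
  [ 1  0  0   3  3 ]
  [ 0  1  0  -3  1 ]
  [ 0  0  1   0  0 ]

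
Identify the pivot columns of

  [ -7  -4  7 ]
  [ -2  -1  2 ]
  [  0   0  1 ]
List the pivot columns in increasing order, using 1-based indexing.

1, 2, 3

r1 ← -1/7·r1
  [  1  4/7  -1 ]
  [ -2   -1   2 ]
  [  0    0   1 ]
r2 ← r2 + 2·r1
  [ 1  4/7  -1 ]
  [ 0  1/7   0 ]
  [ 0    0   1 ]
r2 ← 7·r2
  [ 1  4/7  -1 ]
  [ 0    1   0 ]
  [ 0    0   1 ]
r1 ← r1 + r3
  [ 1  4/7  0 ]
  [ 0    1  0 ]
  [ 0    0  1 ]
r1 ← r1 − 4/7·r2
  [ 1  0  0 ]
  [ 0  1  0 ]
  [ 0  0  1 ]
Pivot columns are the columns containing a leading 1.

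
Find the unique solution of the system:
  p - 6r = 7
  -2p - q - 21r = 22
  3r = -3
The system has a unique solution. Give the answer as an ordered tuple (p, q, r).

(1, -3, -1)

Form the augmented matrix and row-reduce:
  [  1   0   -6  |   7 ]
  [ -2  -1  -21  |  22 ]
  [  0   0    3  |  -3 ]
Add 2 times ρ1 to ρ2.
  [ 1   0   -6  |   7 ]
  [ 0  -1  -33  |  36 ]
  [ 0   0    3  |  -3 ]
Multiply ρ2 by -1.
  [ 1  0  -6  |    7 ]
  [ 0  1  33  |  -36 ]
  [ 0  0   3  |   -3 ]
Multiply ρ3 by 1/3.
  [ 1  0  -6  |    7 ]
  [ 0  1  33  |  -36 ]
  [ 0  0   1  |   -1 ]
Subtract 33 times ρ3 from ρ2.
  [ 1  0  -6  |   7 ]
  [ 0  1   0  |  -3 ]
  [ 0  0   1  |  -1 ]
Add 6 times ρ3 to ρ1.
  [ 1  0  0  |   1 ]
  [ 0  1  0  |  -3 ]
  [ 0  0  1  |  -1 ]
Reading off the last column: p = 1, q = -3, r = -1.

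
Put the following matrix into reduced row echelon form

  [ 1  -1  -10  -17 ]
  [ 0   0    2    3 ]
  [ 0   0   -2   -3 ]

[[1, -1, 0, -2], [0, 0, 1, 3/2], [0, 0, 0, 0]]

Multiply R2 by 1/2.
Add 2 times R2 to R3.
Add 10 times R2 to R1.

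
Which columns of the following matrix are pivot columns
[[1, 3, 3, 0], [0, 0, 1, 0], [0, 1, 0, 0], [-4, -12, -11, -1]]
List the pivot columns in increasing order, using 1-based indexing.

Add 4 times R1 to R4.
  [ 1  3  3   0 ]
  [ 0  0  1   0 ]
  [ 0  1  0   0 ]
  [ 0  0  1  -1 ]
Swap R2 and R3.
  [ 1  3  3   0 ]
  [ 0  1  0   0 ]
  [ 0  0  1   0 ]
  [ 0  0  1  -1 ]
Subtract R3 from R4.
  [ 1  3  3   0 ]
  [ 0  1  0   0 ]
  [ 0  0  1   0 ]
  [ 0  0  0  -1 ]
Multiply R4 by -1.
  [ 1  3  3  0 ]
  [ 0  1  0  0 ]
  [ 0  0  1  0 ]
  [ 0  0  0  1 ]
Subtract 3 times R3 from R1.
  [ 1  3  0  0 ]
  [ 0  1  0  0 ]
  [ 0  0  1  0 ]
  [ 0  0  0  1 ]
Subtract 3 times R2 from R1.
  [ 1  0  0  0 ]
  [ 0  1  0  0 ]
  [ 0  0  1  0 ]
  [ 0  0  0  1 ]
Pivot columns are the columns containing a leading 1.

1, 2, 3, 4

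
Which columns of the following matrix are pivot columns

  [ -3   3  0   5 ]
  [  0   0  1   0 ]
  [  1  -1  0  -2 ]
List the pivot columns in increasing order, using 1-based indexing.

ρ1 → -1/3·ρ1
ρ3 → ρ3 − ρ1
ρ3 → -3·ρ3
ρ1 → ρ1 + 5/3·ρ3
Pivot columns are the columns containing a leading 1.

1, 3, 4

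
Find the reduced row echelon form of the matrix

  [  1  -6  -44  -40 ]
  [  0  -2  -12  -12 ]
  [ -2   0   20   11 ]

ρ3 ← ρ3 + 2·ρ1
  [ 1   -6  -44  -40 ]
  [ 0   -2  -12  -12 ]
  [ 0  -12  -68  -69 ]
ρ2 ← -1/2·ρ2
  [ 1   -6  -44  -40 ]
  [ 0    1    6    6 ]
  [ 0  -12  -68  -69 ]
ρ3 ← ρ3 + 12·ρ2
  [ 1  -6  -44  -40 ]
  [ 0   1    6    6 ]
  [ 0   0    4    3 ]
ρ3 ← 1/4·ρ3
  [ 1  -6  -44  -40 ]
  [ 0   1    6    6 ]
  [ 0   0    1  3/4 ]
ρ2 ← ρ2 − 6·ρ3
  [ 1  -6  -44  -40 ]
  [ 0   1    0  3/2 ]
  [ 0   0    1  3/4 ]
ρ1 ← ρ1 + 44·ρ3
  [ 1  -6  0   -7 ]
  [ 0   1  0  3/2 ]
  [ 0   0  1  3/4 ]
ρ1 ← ρ1 + 6·ρ2
  [ 1  0  0    2 ]
  [ 0  1  0  3/2 ]
  [ 0  0  1  3/4 ]

[[1, 0, 0, 2], [0, 1, 0, 3/2], [0, 0, 1, 3/4]]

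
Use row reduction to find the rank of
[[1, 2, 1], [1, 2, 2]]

ρ2 -> ρ2 − ρ1
  [ 1  2  1 ]
  [ 0  0  1 ]
ρ1 -> ρ1 − ρ2
  [ 1  2  0 ]
  [ 0  0  1 ]
The reduced form has 2 nonzero rows.

rank = 2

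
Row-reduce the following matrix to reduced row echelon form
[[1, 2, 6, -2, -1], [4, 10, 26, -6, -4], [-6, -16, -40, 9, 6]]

[[1, 0, 4, 0, -1], [0, 1, 1, 0, 0], [0, 0, 0, 1, 0]]

r2 ← r2 − 4·r1
r3 ← r3 + 6·r1
r2 ← 1/2·r2
r3 ← r3 + 4·r2
r2 ← r2 − r3
r1 ← r1 + 2·r3
r1 ← r1 − 2·r2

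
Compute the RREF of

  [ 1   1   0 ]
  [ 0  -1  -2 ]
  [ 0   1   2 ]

R2 → -1·R2
  [ 1  1  0 ]
  [ 0  1  2 ]
  [ 0  1  2 ]
R3 → R3 − R2
  [ 1  1  0 ]
  [ 0  1  2 ]
  [ 0  0  0 ]
R1 → R1 − R2
  [ 1  0  -2 ]
  [ 0  1   2 ]
  [ 0  0   0 ]

[[1, 0, -2], [0, 1, 2], [0, 0, 0]]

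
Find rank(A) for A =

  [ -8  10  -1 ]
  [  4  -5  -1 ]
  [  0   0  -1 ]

r1 → -1/8·r1
r2 → r2 − 4·r1
r2 → -2/3·r2
r3 → r3 + r2
r1 → r1 − 1/8·r2
The reduced form has 2 nonzero rows.

rank = 2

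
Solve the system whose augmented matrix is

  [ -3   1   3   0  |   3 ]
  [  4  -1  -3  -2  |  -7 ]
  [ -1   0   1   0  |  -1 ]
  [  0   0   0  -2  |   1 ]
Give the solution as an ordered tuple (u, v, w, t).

(-5, 6, -6, -1/2)

r1 -> -1/3·r1
  [  1  -1/3  -1   0  |  -1 ]
  [  4    -1  -3  -2  |  -7 ]
  [ -1     0   1   0  |  -1 ]
  [  0     0   0  -2  |   1 ]
r2 -> r2 − 4·r1
  [  1  -1/3  -1   0  |  -1 ]
  [  0   1/3   1  -2  |  -3 ]
  [ -1     0   1   0  |  -1 ]
  [  0     0   0  -2  |   1 ]
r3 -> r3 + r1
  [ 1  -1/3  -1   0  |  -1 ]
  [ 0   1/3   1  -2  |  -3 ]
  [ 0  -1/3   0   0  |  -2 ]
  [ 0     0   0  -2  |   1 ]
r2 -> 3·r2
  [ 1  -1/3  -1   0  |  -1 ]
  [ 0     1   3  -6  |  -9 ]
  [ 0  -1/3   0   0  |  -2 ]
  [ 0     0   0  -2  |   1 ]
r3 -> r3 + 1/3·r2
  [ 1  -1/3  -1   0  |  -1 ]
  [ 0     1   3  -6  |  -9 ]
  [ 0     0   1  -2  |  -5 ]
  [ 0     0   0  -2  |   1 ]
r4 -> -1/2·r4
  [ 1  -1/3  -1   0  |    -1 ]
  [ 0     1   3  -6  |    -9 ]
  [ 0     0   1  -2  |    -5 ]
  [ 0     0   0   1  |  -1/2 ]
r3 -> r3 + 2·r4
  [ 1  -1/3  -1   0  |    -1 ]
  [ 0     1   3  -6  |    -9 ]
  [ 0     0   1   0  |    -6 ]
  [ 0     0   0   1  |  -1/2 ]
r2 -> r2 + 6·r4
  [ 1  -1/3  -1  0  |    -1 ]
  [ 0     1   3  0  |   -12 ]
  [ 0     0   1  0  |    -6 ]
  [ 0     0   0  1  |  -1/2 ]
r2 -> r2 − 3·r3
  [ 1  -1/3  -1  0  |    -1 ]
  [ 0     1   0  0  |     6 ]
  [ 0     0   1  0  |    -6 ]
  [ 0     0   0  1  |  -1/2 ]
r1 -> r1 + r3
  [ 1  -1/3  0  0  |    -7 ]
  [ 0     1  0  0  |     6 ]
  [ 0     0  1  0  |    -6 ]
  [ 0     0  0  1  |  -1/2 ]
r1 -> r1 + 1/3·r2
  [ 1  0  0  0  |    -5 ]
  [ 0  1  0  0  |     6 ]
  [ 0  0  1  0  |    -6 ]
  [ 0  0  0  1  |  -1/2 ]
Reading off the last column: u = -5, v = 6, w = -6, t = -1/2.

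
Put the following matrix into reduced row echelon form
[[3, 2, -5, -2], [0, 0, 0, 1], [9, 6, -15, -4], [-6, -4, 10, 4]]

[[1, 2/3, -5/3, 0], [0, 0, 0, 1], [0, 0, 0, 0], [0, 0, 0, 0]]

r1 → 1/3·r1
  [  1  2/3  -5/3  -2/3 ]
  [  0    0     0     1 ]
  [  9    6   -15    -4 ]
  [ -6   -4    10     4 ]
r3 → r3 − 9·r1
  [  1  2/3  -5/3  -2/3 ]
  [  0    0     0     1 ]
  [  0    0     0     2 ]
  [ -6   -4    10     4 ]
r4 → r4 + 6·r1
  [ 1  2/3  -5/3  -2/3 ]
  [ 0    0     0     1 ]
  [ 0    0     0     2 ]
  [ 0    0     0     0 ]
r3 → r3 − 2·r2
  [ 1  2/3  -5/3  -2/3 ]
  [ 0    0     0     1 ]
  [ 0    0     0     0 ]
  [ 0    0     0     0 ]
r1 → r1 + 2/3·r2
  [ 1  2/3  -5/3  0 ]
  [ 0    0     0  1 ]
  [ 0    0     0  0 ]
  [ 0    0     0  0 ]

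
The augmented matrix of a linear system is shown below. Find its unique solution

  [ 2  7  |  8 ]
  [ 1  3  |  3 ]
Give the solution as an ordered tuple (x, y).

Multiply R1 by 1/2.
  [ 1  7/2  |  4 ]
  [ 1    3  |  3 ]
Subtract R1 from R2.
  [ 1   7/2  |   4 ]
  [ 0  -1/2  |  -1 ]
Multiply R2 by -2.
  [ 1  7/2  |  4 ]
  [ 0    1  |  2 ]
Subtract 7/2 times R2 from R1.
  [ 1  0  |  -3 ]
  [ 0  1  |   2 ]
Reading off the last column: x = -3, y = 2.

(-3, 2)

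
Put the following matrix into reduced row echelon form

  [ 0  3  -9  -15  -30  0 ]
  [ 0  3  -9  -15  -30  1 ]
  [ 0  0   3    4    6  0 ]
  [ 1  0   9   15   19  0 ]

R1 <-> R4
R2 := 1/3·R2
R4 := R4 − 3·R2
R3 := 1/3·R3
R4 := -1·R4
R2 := R2 − 1/3·R4
R2 := R2 + 3·R3
R1 := R1 − 9·R3

[[1, 0, 0, 3, 1, 0], [0, 1, 0, -1, -4, 0], [0, 0, 1, 4/3, 2, 0], [0, 0, 0, 0, 0, 1]]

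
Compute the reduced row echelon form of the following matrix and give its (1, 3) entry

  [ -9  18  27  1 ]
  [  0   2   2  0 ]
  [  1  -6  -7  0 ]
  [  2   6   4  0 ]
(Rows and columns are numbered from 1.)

R1 -> -1/9·R1
  [ 1  -2  -3  -1/9 ]
  [ 0   2   2     0 ]
  [ 1  -6  -7     0 ]
  [ 2   6   4     0 ]
R3 -> R3 − R1
  [ 1  -2  -3  -1/9 ]
  [ 0   2   2     0 ]
  [ 0  -4  -4   1/9 ]
  [ 2   6   4     0 ]
R4 -> R4 − 2·R1
  [ 1  -2  -3  -1/9 ]
  [ 0   2   2     0 ]
  [ 0  -4  -4   1/9 ]
  [ 0  10  10   2/9 ]
R2 -> 1/2·R2
  [ 1  -2  -3  -1/9 ]
  [ 0   1   1     0 ]
  [ 0  -4  -4   1/9 ]
  [ 0  10  10   2/9 ]
R3 -> R3 + 4·R2
  [ 1  -2  -3  -1/9 ]
  [ 0   1   1     0 ]
  [ 0   0   0   1/9 ]
  [ 0  10  10   2/9 ]
R4 -> R4 − 10·R2
  [ 1  -2  -3  -1/9 ]
  [ 0   1   1     0 ]
  [ 0   0   0   1/9 ]
  [ 0   0   0   2/9 ]
R3 -> 9·R3
  [ 1  -2  -3  -1/9 ]
  [ 0   1   1     0 ]
  [ 0   0   0     1 ]
  [ 0   0   0   2/9 ]
R4 -> R4 − 2/9·R3
  [ 1  -2  -3  -1/9 ]
  [ 0   1   1     0 ]
  [ 0   0   0     1 ]
  [ 0   0   0     0 ]
R1 -> R1 + 1/9·R3
  [ 1  -2  -3  0 ]
  [ 0   1   1  0 ]
  [ 0   0   0  1 ]
  [ 0   0   0  0 ]
R1 -> R1 + 2·R2
  [ 1  0  -1  0 ]
  [ 0  1   1  0 ]
  [ 0  0   0  1 ]
  [ 0  0   0  0 ]

-1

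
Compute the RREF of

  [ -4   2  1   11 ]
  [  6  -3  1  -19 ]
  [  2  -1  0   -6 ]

ρ1 -> -1/4·ρ1
  [ 1  -1/2  -1/4  -11/4 ]
  [ 6    -3     1    -19 ]
  [ 2    -1     0     -6 ]
ρ2 -> ρ2 − 6·ρ1
  [ 1  -1/2  -1/4  -11/4 ]
  [ 0     0   5/2   -5/2 ]
  [ 2    -1     0     -6 ]
ρ3 -> ρ3 − 2·ρ1
  [ 1  -1/2  -1/4  -11/4 ]
  [ 0     0   5/2   -5/2 ]
  [ 0     0   1/2   -1/2 ]
ρ2 -> 2/5·ρ2
  [ 1  -1/2  -1/4  -11/4 ]
  [ 0     0     1     -1 ]
  [ 0     0   1/2   -1/2 ]
ρ3 -> ρ3 − 1/2·ρ2
  [ 1  -1/2  -1/4  -11/4 ]
  [ 0     0     1     -1 ]
  [ 0     0     0      0 ]
ρ1 -> ρ1 + 1/4·ρ2
  [ 1  -1/2  0  -3 ]
  [ 0     0  1  -1 ]
  [ 0     0  0   0 ]

[[1, -1/2, 0, -3], [0, 0, 1, -1], [0, 0, 0, 0]]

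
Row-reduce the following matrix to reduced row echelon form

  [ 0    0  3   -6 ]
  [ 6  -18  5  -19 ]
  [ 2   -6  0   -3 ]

R1 <-> R2
  [ 6  -18  5  -19 ]
  [ 0    0  3   -6 ]
  [ 2   -6  0   -3 ]
R1 ← 1/6·R1
  [ 1  -3  5/6  -19/6 ]
  [ 0   0    3     -6 ]
  [ 2  -6    0     -3 ]
R3 ← R3 − 2·R1
  [ 1  -3   5/6  -19/6 ]
  [ 0   0     3     -6 ]
  [ 0   0  -5/3   10/3 ]
R2 ← 1/3·R2
  [ 1  -3   5/6  -19/6 ]
  [ 0   0     1     -2 ]
  [ 0   0  -5/3   10/3 ]
R3 ← R3 + 5/3·R2
  [ 1  -3  5/6  -19/6 ]
  [ 0   0    1     -2 ]
  [ 0   0    0      0 ]
R1 ← R1 − 5/6·R2
  [ 1  -3  0  -3/2 ]
  [ 0   0  1    -2 ]
  [ 0   0  0     0 ]

[[1, -3, 0, -3/2], [0, 0, 1, -2], [0, 0, 0, 0]]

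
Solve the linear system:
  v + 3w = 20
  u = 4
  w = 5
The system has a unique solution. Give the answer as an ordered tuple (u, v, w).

(4, 5, 5)

Form the augmented matrix and row-reduce:
  [ 0  1  3  |  20 ]
  [ 1  0  0  |   4 ]
  [ 0  0  1  |   5 ]
Swap R1 and R2.
  [ 1  0  0  |   4 ]
  [ 0  1  3  |  20 ]
  [ 0  0  1  |   5 ]
Subtract 3 times R3 from R2.
  [ 1  0  0  |  4 ]
  [ 0  1  0  |  5 ]
  [ 0  0  1  |  5 ]
Reading off the last column: u = 4, v = 5, w = 5.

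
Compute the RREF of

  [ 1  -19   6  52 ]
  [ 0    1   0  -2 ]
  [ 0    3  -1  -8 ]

[[1, 0, 0, 2], [0, 1, 0, -2], [0, 0, 1, 2]]

Subtract 3 times r2 from r3.
  [ 1  -19   6  52 ]
  [ 0    1   0  -2 ]
  [ 0    0  -1  -2 ]
Multiply r3 by -1.
  [ 1  -19  6  52 ]
  [ 0    1  0  -2 ]
  [ 0    0  1   2 ]
Subtract 6 times r3 from r1.
  [ 1  -19  0  40 ]
  [ 0    1  0  -2 ]
  [ 0    0  1   2 ]
Add 19 times r2 to r1.
  [ 1  0  0   2 ]
  [ 0  1  0  -2 ]
  [ 0  0  1   2 ]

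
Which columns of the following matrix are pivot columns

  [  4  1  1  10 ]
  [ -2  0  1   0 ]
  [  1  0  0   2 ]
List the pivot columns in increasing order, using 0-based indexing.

0, 1, 2

r1 -> 1/4·r1
  [  1  1/4  1/4  5/2 ]
  [ -2    0    1    0 ]
  [  1    0    0    2 ]
r2 -> r2 + 2·r1
  [ 1  1/4  1/4  5/2 ]
  [ 0  1/2  3/2    5 ]
  [ 1    0    0    2 ]
r3 -> r3 − r1
  [ 1   1/4   1/4   5/2 ]
  [ 0   1/2   3/2     5 ]
  [ 0  -1/4  -1/4  -1/2 ]
r2 -> 2·r2
  [ 1   1/4   1/4   5/2 ]
  [ 0     1     3    10 ]
  [ 0  -1/4  -1/4  -1/2 ]
r3 -> r3 + 1/4·r2
  [ 1  1/4  1/4  5/2 ]
  [ 0    1    3   10 ]
  [ 0    0  1/2    2 ]
r3 -> 2·r3
  [ 1  1/4  1/4  5/2 ]
  [ 0    1    3   10 ]
  [ 0    0    1    4 ]
r2 -> r2 − 3·r3
  [ 1  1/4  1/4  5/2 ]
  [ 0    1    0   -2 ]
  [ 0    0    1    4 ]
r1 -> r1 − 1/4·r3
  [ 1  1/4  0  3/2 ]
  [ 0    1  0   -2 ]
  [ 0    0  1    4 ]
r1 -> r1 − 1/4·r2
  [ 1  0  0   2 ]
  [ 0  1  0  -2 ]
  [ 0  0  1   4 ]
Pivot columns are the columns containing a leading 1.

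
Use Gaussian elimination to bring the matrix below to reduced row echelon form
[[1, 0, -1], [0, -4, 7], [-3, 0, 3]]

ρ3 ← ρ3 + 3·ρ1
  [ 1   0  -1 ]
  [ 0  -4   7 ]
  [ 0   0   0 ]
ρ2 ← -1/4·ρ2
  [ 1  0    -1 ]
  [ 0  1  -7/4 ]
  [ 0  0     0 ]

[[1, 0, -1], [0, 1, -7/4], [0, 0, 0]]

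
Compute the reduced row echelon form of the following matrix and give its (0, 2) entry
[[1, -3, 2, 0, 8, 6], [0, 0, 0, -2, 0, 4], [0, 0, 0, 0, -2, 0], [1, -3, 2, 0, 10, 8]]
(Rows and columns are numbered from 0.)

2

R4 → R4 − R1
  [ 1  -3  2   0   8  6 ]
  [ 0   0  0  -2   0  4 ]
  [ 0   0  0   0  -2  0 ]
  [ 0   0  0   0   2  2 ]
R2 → -1/2·R2
  [ 1  -3  2  0   8   6 ]
  [ 0   0  0  1   0  -2 ]
  [ 0   0  0  0  -2   0 ]
  [ 0   0  0  0   2   2 ]
R3 → -1/2·R3
  [ 1  -3  2  0  8   6 ]
  [ 0   0  0  1  0  -2 ]
  [ 0   0  0  0  1   0 ]
  [ 0   0  0  0  2   2 ]
R4 → R4 − 2·R3
  [ 1  -3  2  0  8   6 ]
  [ 0   0  0  1  0  -2 ]
  [ 0   0  0  0  1   0 ]
  [ 0   0  0  0  0   2 ]
R4 → 1/2·R4
  [ 1  -3  2  0  8   6 ]
  [ 0   0  0  1  0  -2 ]
  [ 0   0  0  0  1   0 ]
  [ 0   0  0  0  0   1 ]
R2 → R2 + 2·R4
  [ 1  -3  2  0  8  6 ]
  [ 0   0  0  1  0  0 ]
  [ 0   0  0  0  1  0 ]
  [ 0   0  0  0  0  1 ]
R1 → R1 − 6·R4
  [ 1  -3  2  0  8  0 ]
  [ 0   0  0  1  0  0 ]
  [ 0   0  0  0  1  0 ]
  [ 0   0  0  0  0  1 ]
R1 → R1 − 8·R3
  [ 1  -3  2  0  0  0 ]
  [ 0   0  0  1  0  0 ]
  [ 0   0  0  0  1  0 ]
  [ 0   0  0  0  0  1 ]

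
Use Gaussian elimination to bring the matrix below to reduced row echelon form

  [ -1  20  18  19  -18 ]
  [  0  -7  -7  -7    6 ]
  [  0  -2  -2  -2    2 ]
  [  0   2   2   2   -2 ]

[[1, 0, 2, 1, 0], [0, 1, 1, 1, 0], [0, 0, 0, 0, 1], [0, 0, 0, 0, 0]]

ρ1 -> -1·ρ1
  [ 1  -20  -18  -19  18 ]
  [ 0   -7   -7   -7   6 ]
  [ 0   -2   -2   -2   2 ]
  [ 0    2    2    2  -2 ]
ρ2 -> -1/7·ρ2
  [ 1  -20  -18  -19    18 ]
  [ 0    1    1    1  -6/7 ]
  [ 0   -2   -2   -2     2 ]
  [ 0    2    2    2    -2 ]
ρ3 -> ρ3 + 2·ρ2
  [ 1  -20  -18  -19    18 ]
  [ 0    1    1    1  -6/7 ]
  [ 0    0    0    0   2/7 ]
  [ 0    2    2    2    -2 ]
ρ4 -> ρ4 − 2·ρ2
  [ 1  -20  -18  -19    18 ]
  [ 0    1    1    1  -6/7 ]
  [ 0    0    0    0   2/7 ]
  [ 0    0    0    0  -2/7 ]
ρ3 -> 7/2·ρ3
  [ 1  -20  -18  -19    18 ]
  [ 0    1    1    1  -6/7 ]
  [ 0    0    0    0     1 ]
  [ 0    0    0    0  -2/7 ]
ρ4 -> ρ4 + 2/7·ρ3
  [ 1  -20  -18  -19    18 ]
  [ 0    1    1    1  -6/7 ]
  [ 0    0    0    0     1 ]
  [ 0    0    0    0     0 ]
ρ2 -> ρ2 + 6/7·ρ3
  [ 1  -20  -18  -19  18 ]
  [ 0    1    1    1   0 ]
  [ 0    0    0    0   1 ]
  [ 0    0    0    0   0 ]
ρ1 -> ρ1 − 18·ρ3
  [ 1  -20  -18  -19  0 ]
  [ 0    1    1    1  0 ]
  [ 0    0    0    0  1 ]
  [ 0    0    0    0  0 ]
ρ1 -> ρ1 + 20·ρ2
  [ 1  0  2  1  0 ]
  [ 0  1  1  1  0 ]
  [ 0  0  0  0  1 ]
  [ 0  0  0  0  0 ]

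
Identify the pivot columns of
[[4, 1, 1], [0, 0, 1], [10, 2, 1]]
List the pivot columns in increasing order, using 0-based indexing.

ρ1 := 1/4·ρ1
  [  1  1/4  1/4 ]
  [  0    0    1 ]
  [ 10    2    1 ]
ρ3 := ρ3 − 10·ρ1
  [ 1   1/4   1/4 ]
  [ 0     0     1 ]
  [ 0  -1/2  -3/2 ]
ρ2 <=> ρ3
  [ 1   1/4   1/4 ]
  [ 0  -1/2  -3/2 ]
  [ 0     0     1 ]
ρ2 := -2·ρ2
  [ 1  1/4  1/4 ]
  [ 0    1    3 ]
  [ 0    0    1 ]
ρ2 := ρ2 − 3·ρ3
  [ 1  1/4  1/4 ]
  [ 0    1    0 ]
  [ 0    0    1 ]
ρ1 := ρ1 − 1/4·ρ3
  [ 1  1/4  0 ]
  [ 0    1  0 ]
  [ 0    0  1 ]
ρ1 := ρ1 − 1/4·ρ2
  [ 1  0  0 ]
  [ 0  1  0 ]
  [ 0  0  1 ]
Pivot columns are the columns containing a leading 1.

0, 1, 2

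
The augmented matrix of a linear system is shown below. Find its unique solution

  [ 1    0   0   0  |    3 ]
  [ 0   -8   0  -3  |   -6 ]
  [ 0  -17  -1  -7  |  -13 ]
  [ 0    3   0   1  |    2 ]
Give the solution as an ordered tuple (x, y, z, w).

R2 ← -1/8·R2
  [ 1    0   0    0  |    3 ]
  [ 0    1   0  3/8  |  3/4 ]
  [ 0  -17  -1   -7  |  -13 ]
  [ 0    3   0    1  |    2 ]
R3 ← R3 + 17·R2
  [ 1  0   0     0  |     3 ]
  [ 0  1   0   3/8  |   3/4 ]
  [ 0  0  -1  -5/8  |  -1/4 ]
  [ 0  3   0     1  |     2 ]
R4 ← R4 − 3·R2
  [ 1  0   0     0  |     3 ]
  [ 0  1   0   3/8  |   3/4 ]
  [ 0  0  -1  -5/8  |  -1/4 ]
  [ 0  0   0  -1/8  |  -1/4 ]
R3 ← -1·R3
  [ 1  0  0     0  |     3 ]
  [ 0  1  0   3/8  |   3/4 ]
  [ 0  0  1   5/8  |   1/4 ]
  [ 0  0  0  -1/8  |  -1/4 ]
R4 ← -8·R4
  [ 1  0  0    0  |    3 ]
  [ 0  1  0  3/8  |  3/4 ]
  [ 0  0  1  5/8  |  1/4 ]
  [ 0  0  0    1  |    2 ]
R3 ← R3 − 5/8·R4
  [ 1  0  0    0  |    3 ]
  [ 0  1  0  3/8  |  3/4 ]
  [ 0  0  1    0  |   -1 ]
  [ 0  0  0    1  |    2 ]
R2 ← R2 − 3/8·R4
  [ 1  0  0  0  |   3 ]
  [ 0  1  0  0  |   0 ]
  [ 0  0  1  0  |  -1 ]
  [ 0  0  0  1  |   2 ]
Reading off the last column: x = 3, y = 0, z = -1, w = 2.

(3, 0, -1, 2)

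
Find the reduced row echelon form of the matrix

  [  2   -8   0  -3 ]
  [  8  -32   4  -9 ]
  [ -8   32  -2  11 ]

[[1, -4, 0, 0], [0, 0, 1, 0], [0, 0, 0, 1]]

R1 -> 1/2·R1
  [  1   -4   0  -3/2 ]
  [  8  -32   4    -9 ]
  [ -8   32  -2    11 ]
R2 -> R2 − 8·R1
  [  1  -4   0  -3/2 ]
  [  0   0   4     3 ]
  [ -8  32  -2    11 ]
R3 -> R3 + 8·R1
  [ 1  -4   0  -3/2 ]
  [ 0   0   4     3 ]
  [ 0   0  -2    -1 ]
R2 -> 1/4·R2
  [ 1  -4   0  -3/2 ]
  [ 0   0   1   3/4 ]
  [ 0   0  -2    -1 ]
R3 -> R3 + 2·R2
  [ 1  -4  0  -3/2 ]
  [ 0   0  1   3/4 ]
  [ 0   0  0   1/2 ]
R3 -> 2·R3
  [ 1  -4  0  -3/2 ]
  [ 0   0  1   3/4 ]
  [ 0   0  0     1 ]
R2 -> R2 − 3/4·R3
  [ 1  -4  0  -3/2 ]
  [ 0   0  1     0 ]
  [ 0   0  0     1 ]
R1 -> R1 + 3/2·R3
  [ 1  -4  0  0 ]
  [ 0   0  1  0 ]
  [ 0   0  0  1 ]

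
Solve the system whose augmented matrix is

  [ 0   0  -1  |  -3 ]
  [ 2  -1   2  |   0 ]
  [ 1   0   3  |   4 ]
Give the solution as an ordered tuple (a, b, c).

R1 ↔ R2
  [ 2  -1   2  |   0 ]
  [ 0   0  -1  |  -3 ]
  [ 1   0   3  |   4 ]
R1 ← 1/2·R1
  [ 1  -1/2   1  |   0 ]
  [ 0     0  -1  |  -3 ]
  [ 1     0   3  |   4 ]
R3 ← R3 − R1
  [ 1  -1/2   1  |   0 ]
  [ 0     0  -1  |  -3 ]
  [ 0   1/2   2  |   4 ]
R2 ↔ R3
  [ 1  -1/2   1  |   0 ]
  [ 0   1/2   2  |   4 ]
  [ 0     0  -1  |  -3 ]
R2 ← 2·R2
  [ 1  -1/2   1  |   0 ]
  [ 0     1   4  |   8 ]
  [ 0     0  -1  |  -3 ]
R3 ← -1·R3
  [ 1  -1/2  1  |  0 ]
  [ 0     1  4  |  8 ]
  [ 0     0  1  |  3 ]
R2 ← R2 − 4·R3
  [ 1  -1/2  1  |   0 ]
  [ 0     1  0  |  -4 ]
  [ 0     0  1  |   3 ]
R1 ← R1 − R3
  [ 1  -1/2  0  |  -3 ]
  [ 0     1  0  |  -4 ]
  [ 0     0  1  |   3 ]
R1 ← R1 + 1/2·R2
  [ 1  0  0  |  -5 ]
  [ 0  1  0  |  -4 ]
  [ 0  0  1  |   3 ]
Reading off the last column: a = -5, b = -4, c = 3.

(-5, -4, 3)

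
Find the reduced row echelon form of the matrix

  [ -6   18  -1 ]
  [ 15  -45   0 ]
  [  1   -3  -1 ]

[[1, -3, 0], [0, 0, 1], [0, 0, 0]]

ρ1 -> -1/6·ρ1
  [  1   -3  1/6 ]
  [ 15  -45    0 ]
  [  1   -3   -1 ]
ρ2 -> ρ2 − 15·ρ1
  [ 1  -3   1/6 ]
  [ 0   0  -5/2 ]
  [ 1  -3    -1 ]
ρ3 -> ρ3 − ρ1
  [ 1  -3   1/6 ]
  [ 0   0  -5/2 ]
  [ 0   0  -7/6 ]
ρ2 -> -2/5·ρ2
  [ 1  -3   1/6 ]
  [ 0   0     1 ]
  [ 0   0  -7/6 ]
ρ3 -> ρ3 + 7/6·ρ2
  [ 1  -3  1/6 ]
  [ 0   0    1 ]
  [ 0   0    0 ]
ρ1 -> ρ1 − 1/6·ρ2
  [ 1  -3  0 ]
  [ 0   0  1 ]
  [ 0   0  0 ]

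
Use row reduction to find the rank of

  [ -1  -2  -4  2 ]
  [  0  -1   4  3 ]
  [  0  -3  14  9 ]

Multiply ρ1 by -1.
  [ 1   2   4  -2 ]
  [ 0  -1   4   3 ]
  [ 0  -3  14   9 ]
Multiply ρ2 by -1.
  [ 1   2   4  -2 ]
  [ 0   1  -4  -3 ]
  [ 0  -3  14   9 ]
Add 3 times ρ2 to ρ3.
  [ 1  2   4  -2 ]
  [ 0  1  -4  -3 ]
  [ 0  0   2   0 ]
Multiply ρ3 by 1/2.
  [ 1  2   4  -2 ]
  [ 0  1  -4  -3 ]
  [ 0  0   1   0 ]
Add 4 times ρ3 to ρ2.
  [ 1  2  4  -2 ]
  [ 0  1  0  -3 ]
  [ 0  0  1   0 ]
Subtract 4 times ρ3 from ρ1.
  [ 1  2  0  -2 ]
  [ 0  1  0  -3 ]
  [ 0  0  1   0 ]
Subtract 2 times ρ2 from ρ1.
  [ 1  0  0   4 ]
  [ 0  1  0  -3 ]
  [ 0  0  1   0 ]
The reduced form has 3 nonzero rows.

rank = 3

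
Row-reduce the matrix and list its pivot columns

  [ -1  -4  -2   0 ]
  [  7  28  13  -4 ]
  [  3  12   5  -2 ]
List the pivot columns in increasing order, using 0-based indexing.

R1 -> -1·R1
  [ 1   4   2   0 ]
  [ 7  28  13  -4 ]
  [ 3  12   5  -2 ]
R2 -> R2 − 7·R1
  [ 1   4   2   0 ]
  [ 0   0  -1  -4 ]
  [ 3  12   5  -2 ]
R3 -> R3 − 3·R1
  [ 1  4   2   0 ]
  [ 0  0  -1  -4 ]
  [ 0  0  -1  -2 ]
R2 -> -1·R2
  [ 1  4   2   0 ]
  [ 0  0   1   4 ]
  [ 0  0  -1  -2 ]
R3 -> R3 + R2
  [ 1  4  2  0 ]
  [ 0  0  1  4 ]
  [ 0  0  0  2 ]
R3 -> 1/2·R3
  [ 1  4  2  0 ]
  [ 0  0  1  4 ]
  [ 0  0  0  1 ]
R2 -> R2 − 4·R3
  [ 1  4  2  0 ]
  [ 0  0  1  0 ]
  [ 0  0  0  1 ]
R1 -> R1 − 2·R2
  [ 1  4  0  0 ]
  [ 0  0  1  0 ]
  [ 0  0  0  1 ]
Pivot columns are the columns containing a leading 1.

0, 2, 3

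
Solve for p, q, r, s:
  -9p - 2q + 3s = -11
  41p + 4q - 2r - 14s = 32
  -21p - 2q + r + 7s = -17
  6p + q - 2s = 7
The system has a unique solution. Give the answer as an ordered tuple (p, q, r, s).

(2, 1, 6, 3)

Form the augmented matrix and row-reduce:
  [  -9  -2   0    3  |  -11 ]
  [  41   4  -2  -14  |   32 ]
  [ -21  -2   1    7  |  -17 ]
  [   6   1   0   -2  |    7 ]
r1 -> -1/9·r1
  [   1  2/9   0  -1/3  |  11/9 ]
  [  41    4  -2   -14  |    32 ]
  [ -21   -2   1     7  |   -17 ]
  [   6    1   0    -2  |     7 ]
r2 -> r2 − 41·r1
  [   1    2/9   0  -1/3  |    11/9 ]
  [   0  -46/9  -2  -1/3  |  -163/9 ]
  [ -21     -2   1     7  |     -17 ]
  [   6      1   0    -2  |       7 ]
r3 -> r3 + 21·r1
  [ 1    2/9   0  -1/3  |    11/9 ]
  [ 0  -46/9  -2  -1/3  |  -163/9 ]
  [ 0    8/3   1     0  |    26/3 ]
  [ 6      1   0    -2  |       7 ]
r4 -> r4 − 6·r1
  [ 1    2/9   0  -1/3  |    11/9 ]
  [ 0  -46/9  -2  -1/3  |  -163/9 ]
  [ 0    8/3   1     0  |    26/3 ]
  [ 0   -1/3   0     0  |    -1/3 ]
r2 -> -9/46·r2
  [ 1   2/9     0  -1/3  |    11/9 ]
  [ 0     1  9/23  3/46  |  163/46 ]
  [ 0   8/3     1     0  |    26/3 ]
  [ 0  -1/3     0     0  |    -1/3 ]
r3 -> r3 − 8/3·r2
  [ 1   2/9      0   -1/3  |    11/9 ]
  [ 0     1   9/23   3/46  |  163/46 ]
  [ 0     0  -1/23  -4/23  |  -18/23 ]
  [ 0  -1/3      0      0  |    -1/3 ]
r4 -> r4 + 1/3·r2
  [ 1  2/9      0   -1/3  |    11/9 ]
  [ 0    1   9/23   3/46  |  163/46 ]
  [ 0    0  -1/23  -4/23  |  -18/23 ]
  [ 0    0   3/23   1/46  |   39/46 ]
r3 -> -23·r3
  [ 1  2/9     0  -1/3  |    11/9 ]
  [ 0    1  9/23  3/46  |  163/46 ]
  [ 0    0     1     4  |      18 ]
  [ 0    0  3/23  1/46  |   39/46 ]
r4 -> r4 − 3/23·r3
  [ 1  2/9     0  -1/3  |    11/9 ]
  [ 0    1  9/23  3/46  |  163/46 ]
  [ 0    0     1     4  |      18 ]
  [ 0    0     0  -1/2  |    -3/2 ]
r4 -> -2·r4
  [ 1  2/9     0  -1/3  |    11/9 ]
  [ 0    1  9/23  3/46  |  163/46 ]
  [ 0    0     1     4  |      18 ]
  [ 0    0     0     1  |       3 ]
r3 -> r3 − 4·r4
  [ 1  2/9     0  -1/3  |    11/9 ]
  [ 0    1  9/23  3/46  |  163/46 ]
  [ 0    0     1     0  |       6 ]
  [ 0    0     0     1  |       3 ]
r2 -> r2 − 3/46·r4
  [ 1  2/9     0  -1/3  |   11/9 ]
  [ 0    1  9/23     0  |  77/23 ]
  [ 0    0     1     0  |      6 ]
  [ 0    0     0     1  |      3 ]
r1 -> r1 + 1/3·r4
  [ 1  2/9     0  0  |   20/9 ]
  [ 0    1  9/23  0  |  77/23 ]
  [ 0    0     1  0  |      6 ]
  [ 0    0     0  1  |      3 ]
r2 -> r2 − 9/23·r3
  [ 1  2/9  0  0  |  20/9 ]
  [ 0    1  0  0  |     1 ]
  [ 0    0  1  0  |     6 ]
  [ 0    0  0  1  |     3 ]
r1 -> r1 − 2/9·r2
  [ 1  0  0  0  |  2 ]
  [ 0  1  0  0  |  1 ]
  [ 0  0  1  0  |  6 ]
  [ 0  0  0  1  |  3 ]
Reading off the last column: p = 2, q = 1, r = 6, s = 3.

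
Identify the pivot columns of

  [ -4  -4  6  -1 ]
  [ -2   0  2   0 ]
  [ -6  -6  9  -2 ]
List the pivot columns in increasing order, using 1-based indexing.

1, 2, 4

R1 -> -1/4·R1
  [  1   1  -3/2  1/4 ]
  [ -2   0     2    0 ]
  [ -6  -6     9   -2 ]
R2 -> R2 + 2·R1
  [  1   1  -3/2  1/4 ]
  [  0   2    -1  1/2 ]
  [ -6  -6     9   -2 ]
R3 -> R3 + 6·R1
  [ 1  1  -3/2   1/4 ]
  [ 0  2    -1   1/2 ]
  [ 0  0     0  -1/2 ]
R2 -> 1/2·R2
  [ 1  1  -3/2   1/4 ]
  [ 0  1  -1/2   1/4 ]
  [ 0  0     0  -1/2 ]
R3 -> -2·R3
  [ 1  1  -3/2  1/4 ]
  [ 0  1  -1/2  1/4 ]
  [ 0  0     0    1 ]
R2 -> R2 − 1/4·R3
  [ 1  1  -3/2  1/4 ]
  [ 0  1  -1/2    0 ]
  [ 0  0     0    1 ]
R1 -> R1 − 1/4·R3
  [ 1  1  -3/2  0 ]
  [ 0  1  -1/2  0 ]
  [ 0  0     0  1 ]
R1 -> R1 − R2
  [ 1  0    -1  0 ]
  [ 0  1  -1/2  0 ]
  [ 0  0     0  1 ]
Pivot columns are the columns containing a leading 1.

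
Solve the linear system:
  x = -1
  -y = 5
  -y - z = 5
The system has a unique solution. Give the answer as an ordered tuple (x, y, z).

(-1, -5, 0)

Form the augmented matrix and row-reduce:
  [ 1   0   0  |  -1 ]
  [ 0  -1   0  |   5 ]
  [ 0  -1  -1  |   5 ]
Multiply R2 by -1.
  [ 1   0   0  |  -1 ]
  [ 0   1   0  |  -5 ]
  [ 0  -1  -1  |   5 ]
Add R2 to R3.
  [ 1  0   0  |  -1 ]
  [ 0  1   0  |  -5 ]
  [ 0  0  -1  |   0 ]
Multiply R3 by -1.
  [ 1  0  0  |  -1 ]
  [ 0  1  0  |  -5 ]
  [ 0  0  1  |   0 ]
Reading off the last column: x = -1, y = -5, z = 0.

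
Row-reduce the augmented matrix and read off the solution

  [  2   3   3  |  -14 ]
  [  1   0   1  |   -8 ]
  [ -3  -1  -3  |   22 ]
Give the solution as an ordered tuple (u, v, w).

Multiply R1 by 1/2.
  [  1  3/2  3/2  |  -7 ]
  [  1    0    1  |  -8 ]
  [ -3   -1   -3  |  22 ]
Subtract R1 from R2.
  [  1   3/2   3/2  |  -7 ]
  [  0  -3/2  -1/2  |  -1 ]
  [ -3    -1    -3  |  22 ]
Add 3 times R1 to R3.
  [ 1   3/2   3/2  |  -7 ]
  [ 0  -3/2  -1/2  |  -1 ]
  [ 0   7/2   3/2  |   1 ]
Multiply R2 by -2/3.
  [ 1  3/2  3/2  |   -7 ]
  [ 0    1  1/3  |  2/3 ]
  [ 0  7/2  3/2  |    1 ]
Subtract 7/2 times R2 from R3.
  [ 1  3/2  3/2  |    -7 ]
  [ 0    1  1/3  |   2/3 ]
  [ 0    0  1/3  |  -4/3 ]
Multiply R3 by 3.
  [ 1  3/2  3/2  |   -7 ]
  [ 0    1  1/3  |  2/3 ]
  [ 0    0    1  |   -4 ]
Subtract 1/3 times R3 from R2.
  [ 1  3/2  3/2  |  -7 ]
  [ 0    1    0  |   2 ]
  [ 0    0    1  |  -4 ]
Subtract 3/2 times R3 from R1.
  [ 1  3/2  0  |  -1 ]
  [ 0    1  0  |   2 ]
  [ 0    0  1  |  -4 ]
Subtract 3/2 times R2 from R1.
  [ 1  0  0  |  -4 ]
  [ 0  1  0  |   2 ]
  [ 0  0  1  |  -4 ]
Reading off the last column: u = -4, v = 2, w = -4.

(-4, 2, -4)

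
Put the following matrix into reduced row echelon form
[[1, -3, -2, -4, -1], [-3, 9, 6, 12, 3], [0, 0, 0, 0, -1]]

[[1, -3, -2, -4, 0], [0, 0, 0, 0, 1], [0, 0, 0, 0, 0]]

ρ2 := ρ2 + 3·ρ1
  [ 1  -3  -2  -4  -1 ]
  [ 0   0   0   0   0 ]
  [ 0   0   0   0  -1 ]
ρ2 <-> ρ3
  [ 1  -3  -2  -4  -1 ]
  [ 0   0   0   0  -1 ]
  [ 0   0   0   0   0 ]
ρ2 := -1·ρ2
  [ 1  -3  -2  -4  -1 ]
  [ 0   0   0   0   1 ]
  [ 0   0   0   0   0 ]
ρ1 := ρ1 + ρ2
  [ 1  -3  -2  -4  0 ]
  [ 0   0   0   0  1 ]
  [ 0   0   0   0  0 ]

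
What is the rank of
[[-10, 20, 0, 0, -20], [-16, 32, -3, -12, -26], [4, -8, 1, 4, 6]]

rank = 2

r1 ← -1/10·r1
  [   1  -2   0    0    2 ]
  [ -16  32  -3  -12  -26 ]
  [   4  -8   1    4    6 ]
r2 ← r2 + 16·r1
  [ 1  -2   0    0  2 ]
  [ 0   0  -3  -12  6 ]
  [ 4  -8   1    4  6 ]
r3 ← r3 − 4·r1
  [ 1  -2   0    0   2 ]
  [ 0   0  -3  -12   6 ]
  [ 0   0   1    4  -2 ]
r2 ← -1/3·r2
  [ 1  -2  0  0   2 ]
  [ 0   0  1  4  -2 ]
  [ 0   0  1  4  -2 ]
r3 ← r3 − r2
  [ 1  -2  0  0   2 ]
  [ 0   0  1  4  -2 ]
  [ 0   0  0  0   0 ]
The reduced form has 2 nonzero rows.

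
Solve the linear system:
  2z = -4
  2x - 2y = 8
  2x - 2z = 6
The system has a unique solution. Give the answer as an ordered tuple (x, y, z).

(1, -3, -2)

Form the augmented matrix and row-reduce:
  [ 0   0   2  |  -4 ]
  [ 2  -2   0  |   8 ]
  [ 2   0  -2  |   6 ]
Swap R1 and R2.
  [ 2  -2   0  |   8 ]
  [ 0   0   2  |  -4 ]
  [ 2   0  -2  |   6 ]
Multiply R1 by 1/2.
  [ 1  -1   0  |   4 ]
  [ 0   0   2  |  -4 ]
  [ 2   0  -2  |   6 ]
Subtract 2 times R1 from R3.
  [ 1  -1   0  |   4 ]
  [ 0   0   2  |  -4 ]
  [ 0   2  -2  |  -2 ]
Swap R2 and R3.
  [ 1  -1   0  |   4 ]
  [ 0   2  -2  |  -2 ]
  [ 0   0   2  |  -4 ]
Multiply R2 by 1/2.
  [ 1  -1   0  |   4 ]
  [ 0   1  -1  |  -1 ]
  [ 0   0   2  |  -4 ]
Multiply R3 by 1/2.
  [ 1  -1   0  |   4 ]
  [ 0   1  -1  |  -1 ]
  [ 0   0   1  |  -2 ]
Add R3 to R2.
  [ 1  -1  0  |   4 ]
  [ 0   1  0  |  -3 ]
  [ 0   0  1  |  -2 ]
Add R2 to R1.
  [ 1  0  0  |   1 ]
  [ 0  1  0  |  -3 ]
  [ 0  0  1  |  -2 ]
Reading off the last column: x = 1, y = -3, z = -2.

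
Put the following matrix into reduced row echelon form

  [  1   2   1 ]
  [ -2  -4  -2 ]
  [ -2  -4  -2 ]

ρ2 -> ρ2 + 2·ρ1
  [  1   2   1 ]
  [  0   0   0 ]
  [ -2  -4  -2 ]
ρ3 -> ρ3 + 2·ρ1
  [ 1  2  1 ]
  [ 0  0  0 ]
  [ 0  0  0 ]

[[1, 2, 1], [0, 0, 0], [0, 0, 0]]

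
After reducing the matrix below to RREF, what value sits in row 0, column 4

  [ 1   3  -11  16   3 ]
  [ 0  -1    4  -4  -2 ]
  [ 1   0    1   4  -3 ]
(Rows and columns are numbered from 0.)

Subtract R1 from R3.
  [ 1   3  -11   16   3 ]
  [ 0  -1    4   -4  -2 ]
  [ 0  -3   12  -12  -6 ]
Multiply R2 by -1.
  [ 1   3  -11   16   3 ]
  [ 0   1   -4    4   2 ]
  [ 0  -3   12  -12  -6 ]
Add 3 times R2 to R3.
  [ 1  3  -11  16  3 ]
  [ 0  1   -4   4  2 ]
  [ 0  0    0   0  0 ]
Subtract 3 times R2 from R1.
  [ 1  0   1  4  -3 ]
  [ 0  1  -4  4   2 ]
  [ 0  0   0  0   0 ]

-3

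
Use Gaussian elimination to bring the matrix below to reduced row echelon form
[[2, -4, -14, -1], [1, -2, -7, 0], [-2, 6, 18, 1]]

[[1, 0, -3, 0], [0, 1, 2, 0], [0, 0, 0, 1]]

r1 := 1/2·r1
  [  1  -2  -7  -1/2 ]
  [  1  -2  -7     0 ]
  [ -2   6  18     1 ]
r2 := r2 − r1
  [  1  -2  -7  -1/2 ]
  [  0   0   0   1/2 ]
  [ -2   6  18     1 ]
r3 := r3 + 2·r1
  [ 1  -2  -7  -1/2 ]
  [ 0   0   0   1/2 ]
  [ 0   2   4     0 ]
r2 <=> r3
  [ 1  -2  -7  -1/2 ]
  [ 0   2   4     0 ]
  [ 0   0   0   1/2 ]
r2 := 1/2·r2
  [ 1  -2  -7  -1/2 ]
  [ 0   1   2     0 ]
  [ 0   0   0   1/2 ]
r3 := 2·r3
  [ 1  -2  -7  -1/2 ]
  [ 0   1   2     0 ]
  [ 0   0   0     1 ]
r1 := r1 + 1/2·r3
  [ 1  -2  -7  0 ]
  [ 0   1   2  0 ]
  [ 0   0   0  1 ]
r1 := r1 + 2·r2
  [ 1  0  -3  0 ]
  [ 0  1   2  0 ]
  [ 0  0   0  1 ]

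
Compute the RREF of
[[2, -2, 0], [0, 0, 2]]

[[1, -1, 0], [0, 0, 1]]

r1 := 1/2·r1
r2 := 1/2·r2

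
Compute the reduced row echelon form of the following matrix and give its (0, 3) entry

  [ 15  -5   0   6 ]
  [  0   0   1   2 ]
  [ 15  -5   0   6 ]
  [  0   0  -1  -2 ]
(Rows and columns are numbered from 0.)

ρ1 -> 1/15·ρ1
  [  1  -1/3   0  2/5 ]
  [  0     0   1    2 ]
  [ 15    -5   0    6 ]
  [  0     0  -1   -2 ]
ρ3 -> ρ3 − 15·ρ1
  [ 1  -1/3   0  2/5 ]
  [ 0     0   1    2 ]
  [ 0     0   0    0 ]
  [ 0     0  -1   -2 ]
ρ4 -> ρ4 + ρ2
  [ 1  -1/3  0  2/5 ]
  [ 0     0  1    2 ]
  [ 0     0  0    0 ]
  [ 0     0  0    0 ]

2/5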